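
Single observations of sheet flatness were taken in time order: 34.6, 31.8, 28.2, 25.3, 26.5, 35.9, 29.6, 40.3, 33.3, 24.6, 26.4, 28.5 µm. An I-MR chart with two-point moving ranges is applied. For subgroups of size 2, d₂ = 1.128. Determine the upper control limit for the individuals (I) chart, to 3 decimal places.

X̄ = (34.6 + 31.8 + 28.2 + 25.3 + 26.5 + 35.9 + 29.6 + 40.3 + 33.3 + 24.6 + 26.4 + 28.5) / 12 = 30.4167
Moving ranges: 2.8, 3.6, 2.9, 1.2, 9.4, 6.3, 10.7, 7.0, 8.7, 1.8, 2.1; M̄R̄ = 56.5000 / 11 = 5.1364
UCL = X̄ + 3·M̄R̄/d₂ = 30.4167 + 3 × 5.1364 / 1.128 = 44.0772

44.077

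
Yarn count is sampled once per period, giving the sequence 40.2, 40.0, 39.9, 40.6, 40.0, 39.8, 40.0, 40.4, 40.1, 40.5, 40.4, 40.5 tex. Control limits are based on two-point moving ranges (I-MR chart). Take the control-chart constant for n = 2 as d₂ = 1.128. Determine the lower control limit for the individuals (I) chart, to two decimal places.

39.40

X̄ = (40.2 + 40.0 + 39.9 + 40.6 + 40.0 + 39.8 + 40.0 + 40.4 + 40.1 + 40.5 + 40.4 + 40.5) / 12 = 40.2000
Moving ranges: 0.2, 0.1, 0.7, 0.6, 0.2, 0.2, 0.4, 0.3, 0.4, 0.1, 0.1; M̄R̄ = 3.3000 / 11 = 0.3000
LCL = X̄ − 3·M̄R̄/d₂ = 40.2000 − 3 × 0.3000 / 1.128 = 39.4021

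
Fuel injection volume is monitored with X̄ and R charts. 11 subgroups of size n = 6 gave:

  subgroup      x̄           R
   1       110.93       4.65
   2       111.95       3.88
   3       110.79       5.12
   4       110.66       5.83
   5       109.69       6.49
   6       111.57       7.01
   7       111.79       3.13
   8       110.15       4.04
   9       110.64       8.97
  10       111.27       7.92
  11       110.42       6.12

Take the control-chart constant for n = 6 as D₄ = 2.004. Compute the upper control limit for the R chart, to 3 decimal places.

11.507

R̄ = (4.65 + 3.88 + 5.12 + 5.83 + 6.49 + 7.01 + 3.13 + 4.04 + 8.97 + 7.92 + 6.12) / 11 = 63.1600 / 11 = 5.7418
UCL_R = D₄·R̄ = 2.004 × 5.7418 = 11.5066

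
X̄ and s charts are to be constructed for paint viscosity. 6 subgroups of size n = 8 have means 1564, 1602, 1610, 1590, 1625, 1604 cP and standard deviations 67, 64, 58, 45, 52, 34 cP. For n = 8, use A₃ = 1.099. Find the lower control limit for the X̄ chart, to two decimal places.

X̄̄ = (1564 + 1602 + 1610 + 1590 + 1625 + 1604) / 6 = 1599.1667
s̄ = (67 + 64 + 58 + 45 + 52 + 34) / 6 = 53.3333
LCL = X̄̄ − A₃·s̄ = 1599.1667 − 1.099 × 53.3333 = 1540.5533

1540.55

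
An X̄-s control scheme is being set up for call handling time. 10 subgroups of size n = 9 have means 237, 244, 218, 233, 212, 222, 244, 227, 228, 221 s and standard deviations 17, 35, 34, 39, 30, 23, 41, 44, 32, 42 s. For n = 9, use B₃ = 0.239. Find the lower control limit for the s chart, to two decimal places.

s̄ = (17 + 35 + 34 + 39 + 30 + 23 + 41 + 44 + 32 + 42) / 10 = 33.7000
LCL_s = B₃·s̄ = 0.239 × 33.7000 = 8.0543

8.05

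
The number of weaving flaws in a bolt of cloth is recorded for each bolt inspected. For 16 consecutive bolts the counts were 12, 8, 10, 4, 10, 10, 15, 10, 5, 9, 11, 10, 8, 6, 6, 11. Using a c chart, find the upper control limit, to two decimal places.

c̄ = (12 + 8 + 10 + 4 + 10 + 10 + 15 + 10 + 5 + 9 + 11 + 10 + 8 + 6 + 6 + 11) / 16 = 145 / 16 = 9.0625
UCL = c̄ + 3√c̄ = 9.0625 + 3 × √9.0625 = 9.0625 + 3 × 3.0104 = 18.0937

18.09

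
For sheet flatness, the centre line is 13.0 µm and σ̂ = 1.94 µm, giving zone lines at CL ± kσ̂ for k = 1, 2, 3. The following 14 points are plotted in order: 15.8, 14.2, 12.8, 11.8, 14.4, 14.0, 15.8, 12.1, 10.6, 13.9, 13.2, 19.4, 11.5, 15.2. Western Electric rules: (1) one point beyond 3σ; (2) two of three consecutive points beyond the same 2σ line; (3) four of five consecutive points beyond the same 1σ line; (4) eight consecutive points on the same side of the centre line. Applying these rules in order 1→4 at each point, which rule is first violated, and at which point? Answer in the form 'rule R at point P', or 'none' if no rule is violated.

rule 1 at point 12

Zone of each point (C = within 1σ̂, B = 1σ̂–2σ̂, A = 2σ̂–3σ̂, * = beyond 3σ̂; sign = side of CL): 1:+B, 2:+C, 3:-C, 4:-C, 5:+C, 6:+C, 7:+B, 8:-C, 9:-B, 10:+C, 11:+C, 12:+*, 13:-C, 14:+B
Rule 1 (one point beyond the 3σ limits) is satisfied at point 12.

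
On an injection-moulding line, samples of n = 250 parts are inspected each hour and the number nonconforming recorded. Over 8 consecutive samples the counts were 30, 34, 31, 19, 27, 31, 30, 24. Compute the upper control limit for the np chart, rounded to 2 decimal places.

p̄ = Σdᵢ / (k·n) = 226 / (8 × 250) = 0.11300
UCL = np̄ + 3·√(np̄(1−p̄)) = 28.2500 + 3 × √(28.2500×0.88700) = 28.2500 + 3 × 5.0058 = 43.2673

43.27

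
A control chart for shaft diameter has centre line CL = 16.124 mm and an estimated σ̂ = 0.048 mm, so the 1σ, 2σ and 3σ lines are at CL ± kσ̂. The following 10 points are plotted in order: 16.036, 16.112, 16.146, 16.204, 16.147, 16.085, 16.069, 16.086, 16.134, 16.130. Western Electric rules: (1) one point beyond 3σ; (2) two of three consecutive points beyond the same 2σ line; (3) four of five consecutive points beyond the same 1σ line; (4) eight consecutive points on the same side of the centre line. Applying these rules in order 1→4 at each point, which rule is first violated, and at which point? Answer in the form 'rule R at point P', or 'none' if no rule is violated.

none

Zone of each point (C = within 1σ̂, B = 1σ̂–2σ̂, A = 2σ̂–3σ̂, * = beyond 3σ̂; sign = side of CL): 1:-B, 2:-C, 3:+C, 4:+B, 5:+C, 6:-C, 7:-B, 8:-C, 9:+C, 10:+C
No rule fires across all 10 points.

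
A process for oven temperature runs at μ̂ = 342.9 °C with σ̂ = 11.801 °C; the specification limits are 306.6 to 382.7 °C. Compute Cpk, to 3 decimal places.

Cpu = (USL − μ̂) / (3σ̂) = (382.7 − 342.9) / (3 × 11.801) = 1.1242; Cpl = (μ̂ − LSL) / (3σ̂) = (342.9 − 306.6) / (3 × 11.801) = 1.0253; Cpk = min(Cpu, Cpl) = 1.0253

1.025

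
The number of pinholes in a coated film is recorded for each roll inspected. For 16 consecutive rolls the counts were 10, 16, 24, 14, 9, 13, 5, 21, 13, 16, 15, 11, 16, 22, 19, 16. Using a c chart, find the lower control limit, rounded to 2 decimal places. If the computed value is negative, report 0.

3.38

c̄ = (10 + 16 + 24 + 14 + 9 + 13 + 5 + 21 + 13 + 16 + 15 + 11 + 16 + 22 + 19 + 16) / 16 = 240 / 16 = 15.0000
LCL = c̄ − 3√c̄ = 15.0000 − 3 × 3.8730 = 3.3810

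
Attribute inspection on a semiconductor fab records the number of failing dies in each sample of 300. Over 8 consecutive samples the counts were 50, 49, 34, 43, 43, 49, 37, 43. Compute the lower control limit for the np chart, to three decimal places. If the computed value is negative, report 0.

25.204

p̄ = Σdᵢ / (k·n) = 348 / (8 × 300) = 0.14500
LCL = np̄ − 3·√(np̄(1−p̄)) = 43.5000 − 3 × 6.0986 = 25.2043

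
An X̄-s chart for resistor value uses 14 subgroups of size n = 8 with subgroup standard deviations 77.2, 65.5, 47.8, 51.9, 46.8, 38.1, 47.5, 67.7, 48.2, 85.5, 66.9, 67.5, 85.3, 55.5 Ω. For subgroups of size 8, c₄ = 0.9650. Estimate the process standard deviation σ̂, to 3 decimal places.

s̄ = (77.2 + 65.5 + 47.8 + 51.9 + 46.8 + 38.1 + 47.5 + 67.7 + 48.2 + 85.5 + 66.9 + 67.5 + 85.3 + 55.5) / 14 = 60.8143
σ̂ = s̄ / c₄ = 60.8143 / 0.9650 = 63.0200

63.020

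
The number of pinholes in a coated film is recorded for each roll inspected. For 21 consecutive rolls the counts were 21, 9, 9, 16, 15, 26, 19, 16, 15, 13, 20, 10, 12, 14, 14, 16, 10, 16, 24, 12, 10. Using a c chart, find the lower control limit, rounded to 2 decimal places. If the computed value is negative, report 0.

3.44

c̄ = (21 + 9 + 9 + 16 + 15 + 26 + 19 + 16 + 15 + 13 + 20 + 10 + 12 + 14 + 14 + 16 + 10 + 16 + 24 + 12 + 10) / 21 = 317 / 21 = 15.0952
LCL = c̄ − 3√c̄ = 15.0952 − 3 × 3.8853 = 3.4395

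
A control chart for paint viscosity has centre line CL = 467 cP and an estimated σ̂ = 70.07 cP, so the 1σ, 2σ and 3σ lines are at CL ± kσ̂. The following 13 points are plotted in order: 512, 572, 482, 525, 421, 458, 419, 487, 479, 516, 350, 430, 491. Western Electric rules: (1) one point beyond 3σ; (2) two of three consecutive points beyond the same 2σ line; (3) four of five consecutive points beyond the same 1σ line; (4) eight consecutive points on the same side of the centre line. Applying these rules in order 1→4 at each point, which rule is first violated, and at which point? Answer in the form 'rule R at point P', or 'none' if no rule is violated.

Zone of each point (C = within 1σ̂, B = 1σ̂–2σ̂, A = 2σ̂–3σ̂, * = beyond 3σ̂; sign = side of CL): 1:+C, 2:+B, 3:+C, 4:+C, 5:-C, 6:-C, 7:-C, 8:+C, 9:+C, 10:+C, 11:-B, 12:-C, 13:+C
No rule fires across all 13 points.

none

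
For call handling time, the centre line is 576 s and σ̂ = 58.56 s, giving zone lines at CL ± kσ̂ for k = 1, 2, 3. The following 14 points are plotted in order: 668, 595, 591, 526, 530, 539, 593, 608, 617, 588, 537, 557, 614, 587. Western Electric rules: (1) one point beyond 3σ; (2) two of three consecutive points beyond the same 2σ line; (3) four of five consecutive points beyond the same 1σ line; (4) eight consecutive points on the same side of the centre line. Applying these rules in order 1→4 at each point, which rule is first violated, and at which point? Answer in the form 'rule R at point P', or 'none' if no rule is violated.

Zone of each point (C = within 1σ̂, B = 1σ̂–2σ̂, A = 2σ̂–3σ̂, * = beyond 3σ̂; sign = side of CL): 1:+B, 2:+C, 3:+C, 4:-C, 5:-C, 6:-C, 7:+C, 8:+C, 9:+C, 10:+C, 11:-C, 12:-C, 13:+C, 14:+C
No rule fires across all 14 points.

none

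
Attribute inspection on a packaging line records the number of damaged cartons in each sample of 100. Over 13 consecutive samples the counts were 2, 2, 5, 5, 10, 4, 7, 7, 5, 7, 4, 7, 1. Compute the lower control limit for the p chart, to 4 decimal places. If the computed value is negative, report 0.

p̄ = Σdᵢ / (k·n) = 66 / (13 × 100) = 0.05077
LCL = p̄ − 3·√(p̄(1−p̄)/n) = 0.05077 − 3 × 0.02195 = -0.01509 → 0 (negative, so LCL = 0)

0.0000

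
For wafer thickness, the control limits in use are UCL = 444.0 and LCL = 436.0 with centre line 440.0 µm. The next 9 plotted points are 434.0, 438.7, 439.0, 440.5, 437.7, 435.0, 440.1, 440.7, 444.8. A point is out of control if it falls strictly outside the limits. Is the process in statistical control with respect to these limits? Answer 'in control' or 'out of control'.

out of control

Compare each point to [436.0, 444.0]: sample 1 = 434.0 < LCL; sample 6 = 435.0 < LCL; sample 9 = 444.8 > UCL.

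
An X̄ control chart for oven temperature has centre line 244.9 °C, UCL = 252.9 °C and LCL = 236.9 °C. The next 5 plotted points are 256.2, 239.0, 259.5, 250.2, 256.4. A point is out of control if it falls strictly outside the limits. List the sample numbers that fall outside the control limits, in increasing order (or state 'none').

Compare each point to [236.9, 252.9]: sample 1 = 256.2 > UCL; sample 3 = 259.5 > UCL; sample 5 = 256.4 > UCL.

1, 3, 5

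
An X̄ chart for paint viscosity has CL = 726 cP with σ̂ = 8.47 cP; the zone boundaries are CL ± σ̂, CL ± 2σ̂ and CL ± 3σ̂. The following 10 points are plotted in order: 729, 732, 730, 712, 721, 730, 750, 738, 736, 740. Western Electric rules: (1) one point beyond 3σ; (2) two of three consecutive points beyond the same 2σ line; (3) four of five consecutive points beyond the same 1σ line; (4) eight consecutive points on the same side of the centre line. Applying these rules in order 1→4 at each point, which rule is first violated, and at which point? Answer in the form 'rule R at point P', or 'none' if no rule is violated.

rule 3 at point 10

Zone of each point (C = within 1σ̂, B = 1σ̂–2σ̂, A = 2σ̂–3σ̂, * = beyond 3σ̂; sign = side of CL): 1:+C, 2:+C, 3:+C, 4:-B, 5:-C, 6:+C, 7:+A, 8:+B, 9:+B, 10:+B
Rule 3 (four of five consecutive points beyond the same 1σ limit) is satisfied at point 10.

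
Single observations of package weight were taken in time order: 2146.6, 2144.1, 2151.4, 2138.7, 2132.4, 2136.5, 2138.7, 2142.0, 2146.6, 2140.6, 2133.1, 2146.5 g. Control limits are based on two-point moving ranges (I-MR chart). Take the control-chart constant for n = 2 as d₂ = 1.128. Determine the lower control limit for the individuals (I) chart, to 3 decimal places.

X̄ = (2146.6 + 2144.1 + 2151.4 + 2138.7 + 2132.4 + 2136.5 + 2138.7 + 2142.0 + 2146.6 + 2140.6 + 2133.1 + 2146.5) / 12 = 2141.4333
Moving ranges: 2.5, 7.3, 12.7, 6.3, 4.1, 2.2, 3.3, 4.6, 6.0, 7.5, 13.4; M̄R̄ = 69.9000 / 11 = 6.3545
LCL = X̄ − 3·M̄R̄/d₂ = 2141.4333 − 3 × 6.3545 / 1.128 = 2124.5329

2124.533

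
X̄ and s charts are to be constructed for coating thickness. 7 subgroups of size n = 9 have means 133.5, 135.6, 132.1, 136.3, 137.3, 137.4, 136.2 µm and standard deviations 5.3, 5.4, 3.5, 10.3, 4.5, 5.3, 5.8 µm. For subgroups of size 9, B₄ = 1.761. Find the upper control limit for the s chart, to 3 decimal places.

10.088

s̄ = (5.3 + 5.4 + 3.5 + 10.3 + 4.5 + 5.3 + 5.8) / 7 = 5.7286
UCL_s = B₄·s̄ = 1.761 × 5.7286 = 10.0880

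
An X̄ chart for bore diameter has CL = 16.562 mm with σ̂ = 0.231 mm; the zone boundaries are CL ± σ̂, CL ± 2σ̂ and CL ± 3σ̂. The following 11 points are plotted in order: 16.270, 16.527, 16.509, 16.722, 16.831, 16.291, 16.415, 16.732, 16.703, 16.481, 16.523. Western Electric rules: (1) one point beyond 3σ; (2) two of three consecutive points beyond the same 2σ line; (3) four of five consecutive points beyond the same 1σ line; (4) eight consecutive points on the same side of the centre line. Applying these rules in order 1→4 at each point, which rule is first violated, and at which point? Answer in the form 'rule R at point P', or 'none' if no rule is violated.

none

Zone of each point (C = within 1σ̂, B = 1σ̂–2σ̂, A = 2σ̂–3σ̂, * = beyond 3σ̂; sign = side of CL): 1:-B, 2:-C, 3:-C, 4:+C, 5:+B, 6:-B, 7:-C, 8:+C, 9:+C, 10:-C, 11:-C
No rule fires across all 11 points.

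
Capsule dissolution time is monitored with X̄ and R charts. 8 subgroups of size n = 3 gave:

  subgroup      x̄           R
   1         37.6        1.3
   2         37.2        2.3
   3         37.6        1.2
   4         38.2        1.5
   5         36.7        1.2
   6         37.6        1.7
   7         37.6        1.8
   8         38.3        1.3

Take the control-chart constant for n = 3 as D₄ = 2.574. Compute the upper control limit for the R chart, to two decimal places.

3.96

R̄ = (1.3 + 2.3 + 1.2 + 1.5 + 1.2 + 1.7 + 1.8 + 1.3) / 8 = 12.3000 / 8 = 1.5375
UCL_R = D₄·R̄ = 2.574 × 1.5375 = 3.9575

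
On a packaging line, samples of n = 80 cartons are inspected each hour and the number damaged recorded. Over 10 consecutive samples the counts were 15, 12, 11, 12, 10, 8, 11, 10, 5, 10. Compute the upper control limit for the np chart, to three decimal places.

p̄ = Σdᵢ / (k·n) = 104 / (10 × 80) = 0.13000
UCL = np̄ + 3·√(np̄(1−p̄)) = 10.4000 + 3 × √(10.4000×0.87000) = 10.4000 + 3 × 3.0080 = 19.4240

19.424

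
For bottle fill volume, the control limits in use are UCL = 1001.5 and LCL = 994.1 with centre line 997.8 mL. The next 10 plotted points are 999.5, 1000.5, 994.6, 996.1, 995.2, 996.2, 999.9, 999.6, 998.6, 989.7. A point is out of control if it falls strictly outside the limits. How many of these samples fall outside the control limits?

1

Compare each point to [994.1, 1001.5]: sample 10 = 989.7 < LCL.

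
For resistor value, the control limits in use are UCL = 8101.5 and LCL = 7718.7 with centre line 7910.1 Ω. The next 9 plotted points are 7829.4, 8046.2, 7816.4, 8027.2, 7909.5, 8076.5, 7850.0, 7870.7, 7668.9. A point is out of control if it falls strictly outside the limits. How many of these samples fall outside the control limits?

Compare each point to [7718.7, 8101.5]: sample 9 = 7668.9 < LCL.

1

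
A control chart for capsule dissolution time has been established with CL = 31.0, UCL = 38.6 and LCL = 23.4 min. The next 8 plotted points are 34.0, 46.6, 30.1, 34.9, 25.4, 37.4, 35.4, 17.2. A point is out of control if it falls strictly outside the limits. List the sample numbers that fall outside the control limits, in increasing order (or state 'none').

2, 8

Compare each point to [23.4, 38.6]: sample 2 = 46.6 > UCL; sample 8 = 17.2 < LCL.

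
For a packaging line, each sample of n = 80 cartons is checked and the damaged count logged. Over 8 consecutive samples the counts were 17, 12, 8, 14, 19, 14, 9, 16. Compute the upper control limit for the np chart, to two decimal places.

p̄ = Σdᵢ / (k·n) = 109 / (8 × 80) = 0.17031
UCL = np̄ + 3·√(np̄(1−p̄)) = 13.6250 + 3 × √(13.6250×0.82969) = 13.6250 + 3 × 3.3622 = 23.7116

23.71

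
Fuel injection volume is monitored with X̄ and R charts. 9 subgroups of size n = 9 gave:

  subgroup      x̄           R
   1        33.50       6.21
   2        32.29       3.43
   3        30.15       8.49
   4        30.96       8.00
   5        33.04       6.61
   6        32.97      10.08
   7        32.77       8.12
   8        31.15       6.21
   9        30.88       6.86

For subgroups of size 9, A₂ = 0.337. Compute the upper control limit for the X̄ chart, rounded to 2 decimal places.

X̄̄ = (33.50 + 32.29 + 30.15 + 30.96 + 33.04 + 32.97 + 32.77 + 31.15 + 30.88) / 9 = 287.7100 / 9 = 31.9678
R̄ = (6.21 + 3.43 + 8.49 + 8.00 + 6.61 + 10.08 + 8.12 + 6.21 + 6.86) / 9 = 64.0100 / 9 = 7.1122
UCL = X̄̄ + A₂·R̄ = 31.9678 + 0.337 × 7.1122 = 34.3646

34.36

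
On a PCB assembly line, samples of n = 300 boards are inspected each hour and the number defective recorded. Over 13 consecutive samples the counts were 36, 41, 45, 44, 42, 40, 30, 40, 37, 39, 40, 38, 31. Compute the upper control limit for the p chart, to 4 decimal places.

0.1870

p̄ = Σdᵢ / (k·n) = 503 / (13 × 300) = 0.12897
UCL = p̄ + 3·√(p̄(1−p̄)/n) = 0.12897 + 3 × √(0.12897×0.87103/300) = 0.12897 + 3 × 0.01935 = 0.18703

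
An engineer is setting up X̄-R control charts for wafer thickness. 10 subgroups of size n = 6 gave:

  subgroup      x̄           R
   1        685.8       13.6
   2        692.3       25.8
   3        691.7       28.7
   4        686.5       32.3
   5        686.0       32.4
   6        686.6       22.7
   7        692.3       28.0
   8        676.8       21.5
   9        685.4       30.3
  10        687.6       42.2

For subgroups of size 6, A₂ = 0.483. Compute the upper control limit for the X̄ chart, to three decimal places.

X̄̄ = (685.8 + 692.3 + 691.7 + 686.5 + 686.0 + 686.6 + 692.3 + 676.8 + 685.4 + 687.6) / 10 = 6871.0000 / 10 = 687.1000
R̄ = (13.6 + 25.8 + 28.7 + 32.3 + 32.4 + 22.7 + 28.0 + 21.5 + 30.3 + 42.2) / 10 = 277.5000 / 10 = 27.7500
UCL = X̄̄ + A₂·R̄ = 687.1000 + 0.483 × 27.7500 = 700.5032

700.503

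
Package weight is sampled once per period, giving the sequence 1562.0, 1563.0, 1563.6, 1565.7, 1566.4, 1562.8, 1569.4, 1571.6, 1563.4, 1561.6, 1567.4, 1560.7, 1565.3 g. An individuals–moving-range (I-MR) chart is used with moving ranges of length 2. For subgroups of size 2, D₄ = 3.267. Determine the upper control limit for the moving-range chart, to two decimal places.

Moving ranges: 1.0, 0.6, 2.1, 0.7, 3.6, 6.6, 2.2, 8.2, 1.8, 5.8, 6.7, 4.6; M̄R̄ = 43.9000 / 12 = 3.6583
UCL_MR = D₄·M̄R̄ = 3.267 × 3.6583 = 11.9518

11.95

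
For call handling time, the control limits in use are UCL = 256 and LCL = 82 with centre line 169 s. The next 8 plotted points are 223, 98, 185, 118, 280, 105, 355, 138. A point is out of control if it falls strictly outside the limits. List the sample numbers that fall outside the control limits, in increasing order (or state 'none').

5, 7

Compare each point to [82, 256]: sample 5 = 280 > UCL; sample 7 = 355 > UCL.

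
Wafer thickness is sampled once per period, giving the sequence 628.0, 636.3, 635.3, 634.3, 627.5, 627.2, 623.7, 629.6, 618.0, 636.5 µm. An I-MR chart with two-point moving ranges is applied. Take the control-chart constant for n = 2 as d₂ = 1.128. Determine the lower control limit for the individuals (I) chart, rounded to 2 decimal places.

X̄ = (628.0 + 636.3 + 635.3 + 634.3 + 627.5 + 627.2 + 623.7 + 629.6 + 618.0 + 636.5) / 10 = 629.6400
Moving ranges: 8.3, 1.0, 1.0, 6.8, 0.3, 3.5, 5.9, 11.6, 18.5; M̄R̄ = 56.9000 / 9 = 6.3222
LCL = X̄ − 3·M̄R̄/d₂ = 629.6400 − 3 × 6.3222 / 1.128 = 612.8256

612.83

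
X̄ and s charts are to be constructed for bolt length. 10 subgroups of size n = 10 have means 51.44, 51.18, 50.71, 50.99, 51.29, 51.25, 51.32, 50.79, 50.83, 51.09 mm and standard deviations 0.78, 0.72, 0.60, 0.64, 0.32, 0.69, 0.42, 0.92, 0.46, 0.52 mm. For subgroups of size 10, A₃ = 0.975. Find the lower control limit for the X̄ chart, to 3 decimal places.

X̄̄ = (51.44 + 51.18 + 50.71 + 50.99 + 51.29 + 51.25 + 51.32 + 50.79 + 50.83 + 51.09) / 10 = 51.0890
s̄ = (0.78 + 0.72 + 0.60 + 0.64 + 0.32 + 0.69 + 0.42 + 0.92 + 0.46 + 0.52) / 10 = 0.6070
LCL = X̄̄ − A₃·s̄ = 51.0890 − 0.975 × 0.6070 = 50.4972

50.497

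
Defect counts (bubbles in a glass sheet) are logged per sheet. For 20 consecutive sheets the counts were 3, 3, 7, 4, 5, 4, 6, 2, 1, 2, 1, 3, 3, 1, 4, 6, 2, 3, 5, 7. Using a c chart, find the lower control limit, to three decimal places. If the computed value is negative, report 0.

c̄ = (3 + 3 + 7 + 4 + 5 + 4 + 6 + 2 + 1 + 2 + 1 + 3 + 3 + 1 + 4 + 6 + 2 + 3 + 5 + 7) / 20 = 72 / 20 = 3.6000
LCL = c̄ − 3√c̄ = 3.6000 − 3 × 1.8974 = -2.0921 → 0 (cannot be negative)

0.000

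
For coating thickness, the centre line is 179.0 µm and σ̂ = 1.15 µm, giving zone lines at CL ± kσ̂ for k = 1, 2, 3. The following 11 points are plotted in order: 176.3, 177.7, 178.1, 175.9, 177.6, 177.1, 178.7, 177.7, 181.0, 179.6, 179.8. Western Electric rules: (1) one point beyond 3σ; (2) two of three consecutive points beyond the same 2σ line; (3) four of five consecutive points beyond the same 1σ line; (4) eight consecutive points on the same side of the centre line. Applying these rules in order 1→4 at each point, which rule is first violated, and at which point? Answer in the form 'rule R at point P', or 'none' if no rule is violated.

rule 3 at point 5

Zone of each point (C = within 1σ̂, B = 1σ̂–2σ̂, A = 2σ̂–3σ̂, * = beyond 3σ̂; sign = side of CL): 1:-A, 2:-B, 3:-C, 4:-A, 5:-B, 6:-B, 7:-C, 8:-B, 9:+B, 10:+C, 11:+C
Rule 3 (four of five consecutive points beyond the same 1σ limit) is satisfied at point 5.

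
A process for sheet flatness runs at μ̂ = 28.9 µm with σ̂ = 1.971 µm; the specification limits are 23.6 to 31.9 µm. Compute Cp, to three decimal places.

Cp = (USL − LSL) / (6σ̂) = (31.9 − 23.6) / (6 × 1.971) = 8.3000 / 11.8260 = 0.7018

0.702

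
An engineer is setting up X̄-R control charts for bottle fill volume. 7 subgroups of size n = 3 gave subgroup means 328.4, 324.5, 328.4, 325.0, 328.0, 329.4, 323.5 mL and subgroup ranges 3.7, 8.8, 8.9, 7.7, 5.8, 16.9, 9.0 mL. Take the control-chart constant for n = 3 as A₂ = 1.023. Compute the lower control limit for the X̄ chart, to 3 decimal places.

X̄̄ = (328.4 + 324.5 + 328.4 + 325.0 + 328.0 + 329.4 + 323.5) / 7 = 2287.2000 / 7 = 326.7429
R̄ = (3.7 + 8.8 + 8.9 + 7.7 + 5.8 + 16.9 + 9.0) / 7 = 60.8000 / 7 = 8.6857
LCL = X̄̄ − A₂·R̄ = 326.7429 − 1.023 × 8.6857 = 317.8574

317.857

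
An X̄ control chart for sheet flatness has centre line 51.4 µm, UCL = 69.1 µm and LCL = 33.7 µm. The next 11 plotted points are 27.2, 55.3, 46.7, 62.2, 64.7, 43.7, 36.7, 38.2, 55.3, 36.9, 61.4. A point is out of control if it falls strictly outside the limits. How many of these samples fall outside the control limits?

1

Compare each point to [33.7, 69.1]: sample 1 = 27.2 < LCL.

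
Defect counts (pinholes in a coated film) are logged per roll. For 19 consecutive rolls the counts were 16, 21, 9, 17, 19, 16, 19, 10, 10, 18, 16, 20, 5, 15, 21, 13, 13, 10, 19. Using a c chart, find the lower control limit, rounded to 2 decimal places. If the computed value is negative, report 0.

c̄ = (16 + 21 + 9 + 17 + 19 + 16 + 19 + 10 + 10 + 18 + 16 + 20 + 5 + 15 + 21 + 13 + 13 + 10 + 19) / 19 = 287 / 19 = 15.1053
LCL = c̄ − 3√c̄ = 15.1053 − 3 × 3.8865 = 3.4456

3.45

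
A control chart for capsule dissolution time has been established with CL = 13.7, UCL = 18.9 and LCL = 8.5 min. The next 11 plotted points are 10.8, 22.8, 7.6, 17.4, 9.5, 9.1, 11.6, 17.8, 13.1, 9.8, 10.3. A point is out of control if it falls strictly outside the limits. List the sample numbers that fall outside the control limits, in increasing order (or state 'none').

Compare each point to [8.5, 18.9]: sample 2 = 22.8 > UCL; sample 3 = 7.6 < LCL.

2, 3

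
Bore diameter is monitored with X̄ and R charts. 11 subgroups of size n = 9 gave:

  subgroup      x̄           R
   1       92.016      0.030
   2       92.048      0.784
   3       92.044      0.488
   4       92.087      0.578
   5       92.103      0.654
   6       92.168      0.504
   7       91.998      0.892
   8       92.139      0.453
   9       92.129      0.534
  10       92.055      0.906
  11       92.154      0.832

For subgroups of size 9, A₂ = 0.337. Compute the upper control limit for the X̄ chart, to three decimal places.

92.289

X̄̄ = (92.016 + 92.048 + 92.044 + 92.087 + 92.103 + 92.168 + 91.998 + 92.139 + 92.129 + 92.055 + 92.154) / 11 = 1012.9410 / 11 = 92.0855
R̄ = (0.030 + 0.784 + 0.488 + 0.578 + 0.654 + 0.504 + 0.892 + 0.453 + 0.534 + 0.906 + 0.832) / 11 = 6.6550 / 11 = 0.6050
UCL = X̄̄ + A₂·R̄ = 92.0855 + 0.337 × 0.6050 = 92.2894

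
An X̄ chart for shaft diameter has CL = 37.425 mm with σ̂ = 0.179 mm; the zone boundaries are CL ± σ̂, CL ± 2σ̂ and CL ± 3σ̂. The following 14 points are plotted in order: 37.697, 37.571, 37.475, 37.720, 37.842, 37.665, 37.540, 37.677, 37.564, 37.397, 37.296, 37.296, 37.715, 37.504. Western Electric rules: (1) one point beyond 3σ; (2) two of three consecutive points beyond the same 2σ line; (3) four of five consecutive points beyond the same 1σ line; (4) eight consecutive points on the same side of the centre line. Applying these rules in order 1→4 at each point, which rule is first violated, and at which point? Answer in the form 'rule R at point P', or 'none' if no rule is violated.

Zone of each point (C = within 1σ̂, B = 1σ̂–2σ̂, A = 2σ̂–3σ̂, * = beyond 3σ̂; sign = side of CL): 1:+B, 2:+C, 3:+C, 4:+B, 5:+A, 6:+B, 7:+C, 8:+B, 9:+C, 10:-C, 11:-C, 12:-C, 13:+B, 14:+C
Rule 3 (four of five consecutive points beyond the same 1σ limit) is satisfied at point 8.

rule 3 at point 8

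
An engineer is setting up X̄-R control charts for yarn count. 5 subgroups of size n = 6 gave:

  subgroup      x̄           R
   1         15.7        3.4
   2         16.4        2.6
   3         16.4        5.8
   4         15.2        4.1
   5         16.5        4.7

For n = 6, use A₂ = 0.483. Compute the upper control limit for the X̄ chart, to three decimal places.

18.030

X̄̄ = (15.7 + 16.4 + 16.4 + 15.2 + 16.5) / 5 = 80.2000 / 5 = 16.0400
R̄ = (3.4 + 2.6 + 5.8 + 4.1 + 4.7) / 5 = 20.6000 / 5 = 4.1200
UCL = X̄̄ + A₂·R̄ = 16.0400 + 0.483 × 4.1200 = 18.0300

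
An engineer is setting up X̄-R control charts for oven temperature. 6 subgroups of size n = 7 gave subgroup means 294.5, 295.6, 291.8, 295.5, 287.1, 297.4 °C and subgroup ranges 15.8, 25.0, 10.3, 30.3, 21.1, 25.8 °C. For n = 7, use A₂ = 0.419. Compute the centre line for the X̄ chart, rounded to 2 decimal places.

X̄̄ = (294.5 + 295.6 + 291.8 + 295.5 + 287.1 + 297.4) / 6 = 1761.9000 / 6 = 293.6500
CL = X̄̄ = 293.6500

293.65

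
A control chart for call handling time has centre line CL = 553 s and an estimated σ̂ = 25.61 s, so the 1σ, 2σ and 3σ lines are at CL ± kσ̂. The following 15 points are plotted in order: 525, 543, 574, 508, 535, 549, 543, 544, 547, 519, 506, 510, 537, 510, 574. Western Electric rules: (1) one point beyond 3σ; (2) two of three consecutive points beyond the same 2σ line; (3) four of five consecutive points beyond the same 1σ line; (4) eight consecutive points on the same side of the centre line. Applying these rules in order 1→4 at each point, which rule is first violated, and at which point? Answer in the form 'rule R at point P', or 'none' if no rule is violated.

Zone of each point (C = within 1σ̂, B = 1σ̂–2σ̂, A = 2σ̂–3σ̂, * = beyond 3σ̂; sign = side of CL): 1:-B, 2:-C, 3:+C, 4:-B, 5:-C, 6:-C, 7:-C, 8:-C, 9:-C, 10:-B, 11:-B, 12:-B, 13:-C, 14:-B, 15:+C
Rule 4 (eight consecutive points on the same side of the centre line) is satisfied at point 11.

rule 4 at point 11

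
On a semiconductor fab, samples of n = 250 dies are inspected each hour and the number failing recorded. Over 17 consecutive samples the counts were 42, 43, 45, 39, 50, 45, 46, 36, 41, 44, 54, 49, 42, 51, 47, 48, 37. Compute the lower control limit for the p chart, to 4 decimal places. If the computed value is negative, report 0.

p̄ = Σdᵢ / (k·n) = 759 / (17 × 250) = 0.17859
LCL = p̄ − 3·√(p̄(1−p̄)/n) = 0.17859 − 3 × 0.02422 = 0.10592

0.1059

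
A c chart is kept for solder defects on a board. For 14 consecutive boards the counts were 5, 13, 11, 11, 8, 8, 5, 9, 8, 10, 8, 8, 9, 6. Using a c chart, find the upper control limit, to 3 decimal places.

c̄ = (5 + 13 + 11 + 11 + 8 + 8 + 5 + 9 + 8 + 10 + 8 + 8 + 9 + 6) / 14 = 119 / 14 = 8.5000
UCL = c̄ + 3√c̄ = 8.5000 + 3 × √8.5000 = 8.5000 + 3 × 2.9155 = 17.2464

17.246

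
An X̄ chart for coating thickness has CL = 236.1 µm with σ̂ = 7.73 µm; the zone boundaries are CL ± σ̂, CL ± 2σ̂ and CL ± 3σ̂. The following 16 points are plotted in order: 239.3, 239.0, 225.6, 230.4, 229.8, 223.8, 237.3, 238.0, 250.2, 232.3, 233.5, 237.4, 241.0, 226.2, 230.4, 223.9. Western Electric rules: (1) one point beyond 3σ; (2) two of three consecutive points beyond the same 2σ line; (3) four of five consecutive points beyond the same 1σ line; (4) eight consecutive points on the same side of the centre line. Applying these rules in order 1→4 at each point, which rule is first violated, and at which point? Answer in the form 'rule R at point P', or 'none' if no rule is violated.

Zone of each point (C = within 1σ̂, B = 1σ̂–2σ̂, A = 2σ̂–3σ̂, * = beyond 3σ̂; sign = side of CL): 1:+C, 2:+C, 3:-B, 4:-C, 5:-C, 6:-B, 7:+C, 8:+C, 9:+B, 10:-C, 11:-C, 12:+C, 13:+C, 14:-B, 15:-C, 16:-B
No rule fires across all 16 points.

none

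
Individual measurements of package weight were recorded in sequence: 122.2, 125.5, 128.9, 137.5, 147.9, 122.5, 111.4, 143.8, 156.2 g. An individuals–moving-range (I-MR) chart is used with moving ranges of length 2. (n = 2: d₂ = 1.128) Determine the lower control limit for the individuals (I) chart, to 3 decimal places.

X̄ = (122.2 + 125.5 + 128.9 + 137.5 + 147.9 + 122.5 + 111.4 + 143.8 + 156.2) / 9 = 132.8778
Moving ranges: 3.3, 3.4, 8.6, 10.4, 25.4, 11.1, 32.4, 12.4; M̄R̄ = 107.0000 / 8 = 13.3750
LCL = X̄ − 3·M̄R̄/d₂ = 132.8778 − 3 × 13.3750 / 1.128 = 97.3060

97.306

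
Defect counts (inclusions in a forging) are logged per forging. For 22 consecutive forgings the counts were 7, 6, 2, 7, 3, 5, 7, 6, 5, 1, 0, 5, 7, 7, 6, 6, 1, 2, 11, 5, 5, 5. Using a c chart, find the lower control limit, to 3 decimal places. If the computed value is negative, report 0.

0.000

c̄ = (7 + 6 + 2 + 7 + 3 + 5 + 7 + 6 + 5 + 1 + 0 + 5 + 7 + 7 + 6 + 6 + 1 + 2 + 11 + 5 + 5 + 5) / 22 = 109 / 22 = 4.9545
LCL = c̄ − 3√c̄ = 4.9545 − 3 × 2.2259 = -1.7231 → 0 (cannot be negative)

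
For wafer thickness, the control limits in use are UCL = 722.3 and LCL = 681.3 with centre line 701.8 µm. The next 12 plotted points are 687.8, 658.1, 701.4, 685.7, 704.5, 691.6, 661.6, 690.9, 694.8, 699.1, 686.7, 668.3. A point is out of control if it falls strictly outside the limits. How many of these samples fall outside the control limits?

3

Compare each point to [681.3, 722.3]: sample 2 = 658.1 < LCL; sample 7 = 661.6 < LCL; sample 12 = 668.3 < LCL.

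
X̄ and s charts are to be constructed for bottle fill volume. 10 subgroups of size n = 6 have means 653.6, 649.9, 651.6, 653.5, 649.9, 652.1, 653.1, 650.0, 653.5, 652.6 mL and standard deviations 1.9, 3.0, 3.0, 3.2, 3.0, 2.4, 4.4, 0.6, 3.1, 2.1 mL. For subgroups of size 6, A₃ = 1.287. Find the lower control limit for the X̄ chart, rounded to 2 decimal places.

X̄̄ = (653.6 + 649.9 + 651.6 + 653.5 + 649.9 + 652.1 + 653.1 + 650.0 + 653.5 + 652.6) / 10 = 651.9800
s̄ = (1.9 + 3.0 + 3.0 + 3.2 + 3.0 + 2.4 + 4.4 + 0.6 + 3.1 + 2.1) / 10 = 2.6700
LCL = X̄̄ − A₃·s̄ = 651.9800 − 1.287 × 2.6700 = 648.5437

648.54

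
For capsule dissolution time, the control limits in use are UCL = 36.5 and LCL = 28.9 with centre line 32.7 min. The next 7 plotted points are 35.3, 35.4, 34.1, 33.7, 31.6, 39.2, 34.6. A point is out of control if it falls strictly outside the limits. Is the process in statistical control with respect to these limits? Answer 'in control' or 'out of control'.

Compare each point to [28.9, 36.5]: sample 6 = 39.2 > UCL.

out of control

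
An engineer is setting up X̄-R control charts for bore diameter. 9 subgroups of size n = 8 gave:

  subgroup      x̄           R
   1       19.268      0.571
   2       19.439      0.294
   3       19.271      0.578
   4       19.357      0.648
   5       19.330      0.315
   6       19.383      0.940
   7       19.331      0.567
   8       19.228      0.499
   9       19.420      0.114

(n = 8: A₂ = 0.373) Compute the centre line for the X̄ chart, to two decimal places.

19.34

X̄̄ = (19.268 + 19.439 + 19.271 + 19.357 + 19.330 + 19.383 + 19.331 + 19.228 + 19.420) / 9 = 174.0270 / 9 = 19.3363
CL = X̄̄ = 19.3363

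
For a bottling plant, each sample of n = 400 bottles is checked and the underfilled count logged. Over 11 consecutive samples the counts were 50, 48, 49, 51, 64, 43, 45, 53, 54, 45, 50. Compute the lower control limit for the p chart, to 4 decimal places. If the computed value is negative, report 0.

0.0758

p̄ = Σdᵢ / (k·n) = 552 / (11 × 400) = 0.12545
LCL = p̄ − 3·√(p̄(1−p̄)/n) = 0.12545 − 3 × 0.01656 = 0.07577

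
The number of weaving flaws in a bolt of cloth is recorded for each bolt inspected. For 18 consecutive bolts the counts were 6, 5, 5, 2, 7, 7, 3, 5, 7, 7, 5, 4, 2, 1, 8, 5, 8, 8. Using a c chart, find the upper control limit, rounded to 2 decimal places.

c̄ = (6 + 5 + 5 + 2 + 7 + 7 + 3 + 5 + 7 + 7 + 5 + 4 + 2 + 1 + 8 + 5 + 8 + 8) / 18 = 95 / 18 = 5.2778
UCL = c̄ + 3√c̄ = 5.2778 + 3 × √5.2778 = 5.2778 + 3 × 2.2973 = 12.1698

12.17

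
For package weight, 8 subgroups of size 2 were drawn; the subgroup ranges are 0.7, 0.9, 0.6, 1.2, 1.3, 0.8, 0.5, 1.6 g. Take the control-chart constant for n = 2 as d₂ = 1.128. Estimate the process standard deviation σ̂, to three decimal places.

0.842

R̄ = (0.7 + 0.9 + 0.6 + 1.2 + 1.3 + 0.8 + 0.5 + 1.6) / 8 = 0.9500
σ̂ = R̄ / d₂ = 0.9500 / 1.128 = 0.8422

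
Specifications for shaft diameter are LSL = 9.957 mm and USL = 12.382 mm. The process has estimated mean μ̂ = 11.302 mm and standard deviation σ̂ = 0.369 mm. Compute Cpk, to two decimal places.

0.98

Cpu = (USL − μ̂) / (3σ̂) = (12.382 − 11.302) / (3 × 0.369) = 0.9756; Cpl = (μ̂ − LSL) / (3σ̂) = (11.302 − 9.957) / (3 × 0.369) = 1.2150; Cpk = min(Cpu, Cpl) = 0.9756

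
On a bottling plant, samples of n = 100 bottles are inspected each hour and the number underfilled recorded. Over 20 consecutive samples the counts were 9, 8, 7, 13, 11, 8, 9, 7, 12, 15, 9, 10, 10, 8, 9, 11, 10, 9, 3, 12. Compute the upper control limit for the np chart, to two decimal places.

18.30

p̄ = Σdᵢ / (k·n) = 190 / (20 × 100) = 0.09500
UCL = np̄ + 3·√(np̄(1−p̄)) = 9.5000 + 3 × √(9.5000×0.90500) = 9.5000 + 3 × 2.9321 = 18.2964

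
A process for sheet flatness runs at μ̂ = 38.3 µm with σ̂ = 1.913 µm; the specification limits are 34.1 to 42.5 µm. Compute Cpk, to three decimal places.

Cpu = (USL − μ̂) / (3σ̂) = (42.5 − 38.3) / (3 × 1.913) = 0.7318; Cpl = (μ̂ − LSL) / (3σ̂) = (38.3 − 34.1) / (3 × 1.913) = 0.7318; Cpk = min(Cpu, Cpl) = 0.7318

0.732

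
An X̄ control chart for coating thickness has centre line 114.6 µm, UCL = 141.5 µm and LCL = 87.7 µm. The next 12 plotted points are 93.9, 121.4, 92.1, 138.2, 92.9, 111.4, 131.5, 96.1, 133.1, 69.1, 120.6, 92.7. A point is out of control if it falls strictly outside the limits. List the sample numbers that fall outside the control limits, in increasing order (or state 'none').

10

Compare each point to [87.7, 141.5]: sample 10 = 69.1 < LCL.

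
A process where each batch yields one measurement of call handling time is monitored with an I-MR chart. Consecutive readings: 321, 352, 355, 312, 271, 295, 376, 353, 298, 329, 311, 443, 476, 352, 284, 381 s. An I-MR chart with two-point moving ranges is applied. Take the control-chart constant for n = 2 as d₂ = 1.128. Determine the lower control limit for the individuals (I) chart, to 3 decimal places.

X̄ = (321 + 352 + 355 + 312 + 271 + 295 + 376 + 353 + 298 + 329 + 311 + 443 + 476 + 352 + 284 + 381) / 16 = 344.3125
Moving ranges: 31, 3, 43, 41, 24, 81, 23, 55, 31, 18, 132, 33, 124, 68, 97; M̄R̄ = 804.0000 / 15 = 53.6000
LCL = X̄ − 3·M̄R̄/d₂ = 344.3125 − 3 × 53.6000 / 1.128 = 201.7593

201.759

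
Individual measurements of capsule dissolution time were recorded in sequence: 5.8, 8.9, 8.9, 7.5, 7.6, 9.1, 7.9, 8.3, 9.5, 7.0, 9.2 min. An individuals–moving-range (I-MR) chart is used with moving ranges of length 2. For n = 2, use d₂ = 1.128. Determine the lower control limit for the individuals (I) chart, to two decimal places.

4.54

X̄ = (5.8 + 8.9 + 8.9 + 7.5 + 7.6 + 9.1 + 7.9 + 8.3 + 9.5 + 7.0 + 9.2) / 11 = 8.1545
Moving ranges: 3.1, 0.0, 1.4, 0.1, 1.5, 1.2, 0.4, 1.2, 2.5, 2.2; M̄R̄ = 13.6000 / 10 = 1.3600
LCL = X̄ − 3·M̄R̄/d₂ = 8.1545 − 3 × 1.3600 / 1.128 = 4.5375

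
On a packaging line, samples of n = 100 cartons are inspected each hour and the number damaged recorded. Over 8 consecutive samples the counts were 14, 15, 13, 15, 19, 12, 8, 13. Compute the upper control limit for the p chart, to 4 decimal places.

0.2392

p̄ = Σdᵢ / (k·n) = 109 / (8 × 100) = 0.13625
UCL = p̄ + 3·√(p̄(1−p̄)/n) = 0.13625 + 3 × √(0.13625×0.86375/100) = 0.13625 + 3 × 0.03431 = 0.23917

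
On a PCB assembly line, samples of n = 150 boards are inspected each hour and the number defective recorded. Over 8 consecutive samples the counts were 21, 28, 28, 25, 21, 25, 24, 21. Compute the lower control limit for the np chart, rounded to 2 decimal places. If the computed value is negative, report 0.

10.63

p̄ = Σdᵢ / (k·n) = 193 / (8 × 150) = 0.16083
LCL = np̄ − 3·√(np̄(1−p̄)) = 24.1250 − 3 × 4.4994 = 10.6267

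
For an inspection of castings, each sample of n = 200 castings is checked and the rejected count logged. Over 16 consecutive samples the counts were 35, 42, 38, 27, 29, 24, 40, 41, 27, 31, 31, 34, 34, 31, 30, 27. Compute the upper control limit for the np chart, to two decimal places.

p̄ = Σdᵢ / (k·n) = 521 / (16 × 200) = 0.16281
UCL = np̄ + 3·√(np̄(1−p̄)) = 32.5625 + 3 × √(32.5625×0.83719) = 32.5625 + 3 × 5.2212 = 48.2261

48.23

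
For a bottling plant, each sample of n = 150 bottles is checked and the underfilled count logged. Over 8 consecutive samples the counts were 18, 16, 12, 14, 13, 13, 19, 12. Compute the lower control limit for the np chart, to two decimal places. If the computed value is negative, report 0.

3.73

p̄ = Σdᵢ / (k·n) = 117 / (8 × 150) = 0.09750
LCL = np̄ − 3·√(np̄(1−p̄)) = 14.6250 − 3 × 3.6331 = 3.7258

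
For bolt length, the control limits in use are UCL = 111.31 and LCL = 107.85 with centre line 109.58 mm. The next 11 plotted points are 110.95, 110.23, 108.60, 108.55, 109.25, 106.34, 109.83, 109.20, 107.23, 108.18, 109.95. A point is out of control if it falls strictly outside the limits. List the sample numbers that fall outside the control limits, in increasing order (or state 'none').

Compare each point to [107.85, 111.31]: sample 6 = 106.34 < LCL; sample 9 = 107.23 < LCL.

6, 9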